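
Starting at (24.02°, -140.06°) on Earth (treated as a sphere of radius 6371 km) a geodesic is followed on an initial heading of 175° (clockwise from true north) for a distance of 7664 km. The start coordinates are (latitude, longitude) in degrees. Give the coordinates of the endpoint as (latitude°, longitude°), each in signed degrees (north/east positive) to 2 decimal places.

-44.64°, -133.50°

Angular distance δ = d/R = 7664/6371 = 1.20295 rad; initial bearing θ = 3.0543 rad.
sin φ₂ = sin φ₁ cos δ + cos φ₁ sin δ cos θ = (0.4071)(0.3596) + (0.9134)(0.9331)(-0.9962) = -0.7027, so φ₂ = -44.64°.
Δλ = atan2(sin θ sin δ cos φ₁, cos δ − sin φ₁ sin φ₂) = atan2(0.0743, 0.6456) = 6.563°.
λ₂ = -140.060° + 6.563° = -133.50°.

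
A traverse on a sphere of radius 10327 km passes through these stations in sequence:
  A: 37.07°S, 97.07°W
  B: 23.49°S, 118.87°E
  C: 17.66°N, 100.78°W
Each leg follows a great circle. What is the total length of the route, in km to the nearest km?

45630 km

Leg A→B: central angle 1.9307 rad, distance 19938.6 km.
Leg B→C: central angle 2.4878 rad, distance 25691.6 km.
Total: 19938.6 + 25691.6 ≈ 45630 km.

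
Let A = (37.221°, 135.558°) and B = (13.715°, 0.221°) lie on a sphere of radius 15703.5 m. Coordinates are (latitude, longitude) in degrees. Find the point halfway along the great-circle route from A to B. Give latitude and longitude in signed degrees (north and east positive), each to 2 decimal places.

Central angle δ = 1.9898 rad. Interpolating on the sphere with fraction f = 0.5:
P = [sin((1−f)δ)·A + sin(fδ)·B] / sin δ = 0.9181·A + 0.9181·B in Cartesian coordinates,
giving P = (0.3699, 0.5153, 0.7730), i.e. latitude 50.63°, longitude 54.33°.

50.63°, 54.33°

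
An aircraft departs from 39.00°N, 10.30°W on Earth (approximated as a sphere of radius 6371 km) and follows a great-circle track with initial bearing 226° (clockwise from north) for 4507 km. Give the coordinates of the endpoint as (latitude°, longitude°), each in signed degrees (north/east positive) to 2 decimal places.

Angular distance δ = d/R = 4507/6371 = 0.70742 rad; initial bearing θ = 3.9444 rad.
sin φ₂ = sin φ₁ cos δ + cos φ₁ sin δ cos θ = (0.6293)(0.7600) + (0.7771)(0.6499)(-0.6947) = 0.1275, so φ₂ = 7.32°.
Δλ = atan2(sin θ sin δ cos φ₁, cos δ − sin φ₁ sin φ₂) = atan2(-0.3633, 0.6798) = -28.121°.
λ₂ = -10.300° − 28.121° = -38.42°.

7.32°, -38.42°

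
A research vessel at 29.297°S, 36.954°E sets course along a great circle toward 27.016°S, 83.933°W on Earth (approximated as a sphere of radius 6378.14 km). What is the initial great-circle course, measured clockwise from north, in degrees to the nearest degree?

Δλ = -120.887° = -2.1099 rad.
y = sin Δλ · cos φ₂ = (-0.8582)(0.8909) = -0.7645
x = cos φ₁ sin φ₂ − sin φ₁ cos φ₂ cos Δλ = (0.8721)(-0.4542) − (-0.4893)(0.8909)(-0.5133) = -0.6199
θ = atan2(y, x) = -129.04°; adding 360° gives 231°.

231°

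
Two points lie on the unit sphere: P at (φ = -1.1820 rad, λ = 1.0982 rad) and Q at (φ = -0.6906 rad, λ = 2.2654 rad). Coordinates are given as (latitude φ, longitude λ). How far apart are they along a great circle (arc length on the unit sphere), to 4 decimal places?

0.7895

With latitudes φ₁ = -67.724°, φ₂ = -39.568° and longitude difference Δλ = 66.876°:
Haversine: a = sin²(Δφ/2) + cos φ₁ cos φ₂ sin²(Δλ/2) = 0.0592 + (0.3791)(0.7709)(0.3036) = 0.14789.
Central angle c = 2·arcsin(√a) = 0.78947 rad.
On the unit sphere the arc length equals the central angle: 0.7895.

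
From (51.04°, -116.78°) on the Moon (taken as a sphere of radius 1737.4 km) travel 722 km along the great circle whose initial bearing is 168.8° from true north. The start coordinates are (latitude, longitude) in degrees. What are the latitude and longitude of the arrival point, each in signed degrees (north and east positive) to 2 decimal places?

27.54°, -111.71°

Angular distance δ = d/R = 722/1737.4 = 0.41556 rad; initial bearing θ = 2.9461 rad.
sin φ₂ = sin φ₁ cos δ + cos φ₁ sin δ cos θ = (0.7776)(0.9149) + (0.6288)(0.4037)(-0.9810) = 0.4624, so φ₂ = 27.54°.
Δλ = atan2(sin θ sin δ cos φ₁, cos δ − sin φ₁ sin φ₂) = atan2(0.0493, 0.5553) = 5.074°.
λ₂ = -116.780° + 5.074° = -111.71°.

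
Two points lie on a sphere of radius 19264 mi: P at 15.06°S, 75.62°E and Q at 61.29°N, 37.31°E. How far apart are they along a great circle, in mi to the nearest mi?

27630 mi

With latitudes φ₁ = -15.060°, φ₂ = 61.290° and longitude difference Δλ = -38.310°:
Haversine: a = sin²(Δφ/2) + cos φ₁ cos φ₂ sin²(Δλ/2) = 0.3820 + (0.9657)(0.4804)(0.1077) = 0.43195.
Central angle c = 2·arcsin(√a) = 1.43427 rad.
Distance = R·c = 19264 × 1.4343 ≈ 27630 mi.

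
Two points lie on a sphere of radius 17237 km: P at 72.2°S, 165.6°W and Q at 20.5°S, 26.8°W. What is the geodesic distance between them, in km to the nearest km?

25037 km

In radians: φ₁ = -1.2601, φ₂ = -0.3578, Δλ = 138.800° = 2.4225 rad.
cos c = sin φ₁ sin φ₂ + cos φ₁ cos φ₂ cos Δλ = (-0.9521)(-0.3502) + (0.3057)(0.9367)(-0.7524) = 0.11800,
so c = arccos(0.11800) = 1.45252 rad.
Distance = R·c = 17237 × 1.4525 ≈ 25037 km.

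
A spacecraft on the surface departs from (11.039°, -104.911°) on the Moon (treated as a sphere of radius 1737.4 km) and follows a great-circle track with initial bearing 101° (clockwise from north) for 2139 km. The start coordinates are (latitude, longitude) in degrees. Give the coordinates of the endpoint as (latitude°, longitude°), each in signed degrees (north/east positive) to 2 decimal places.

-6.48°, -36.24°

Angular distance δ = d/R = 2139/1737.4 = 1.23115 rad; initial bearing θ = 1.7628 rad.
sin φ₂ = sin φ₁ cos δ + cos φ₁ sin δ cos θ = (0.1915)(0.3332) + (0.9815)(0.9429)(-0.1908) = -0.1128, so φ₂ = -6.48°.
Δλ = atan2(sin θ sin δ cos φ₁, cos δ − sin φ₁ sin φ₂) = atan2(0.9084, 0.3548) = 68.669°.
λ₂ = -104.911° + 68.669° = -36.24°.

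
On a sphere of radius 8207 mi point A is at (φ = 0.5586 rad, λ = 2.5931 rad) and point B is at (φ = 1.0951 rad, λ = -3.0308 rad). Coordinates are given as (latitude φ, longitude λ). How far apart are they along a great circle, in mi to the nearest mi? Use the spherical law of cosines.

With latitudes φ₁ = 32.005°, φ₂ = 62.745° and longitude difference Δλ = 37.774°:
cos c = sin φ₁ sin φ₂ + cos φ₁ cos φ₂ cos Δλ = (0.5300)(0.8890) + (0.8480)(0.4580)(0.7904) = 0.77812,
so c = arccos(0.77812) = 0.67913 rad.
Distance = R·c = 8207 × 0.6791 ≈ 5574 mi.

5574 mi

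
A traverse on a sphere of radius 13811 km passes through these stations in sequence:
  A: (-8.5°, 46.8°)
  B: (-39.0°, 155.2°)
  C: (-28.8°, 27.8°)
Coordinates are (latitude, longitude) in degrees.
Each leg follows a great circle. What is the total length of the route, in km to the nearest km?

Leg A→B: central angle 1.7210 rad, distance 23768.1 km.
Leg B→C: central angle 1.6815 rad, distance 23222.9 km.
Total: 23768.1 + 23222.9 ≈ 46991 km.

46991 km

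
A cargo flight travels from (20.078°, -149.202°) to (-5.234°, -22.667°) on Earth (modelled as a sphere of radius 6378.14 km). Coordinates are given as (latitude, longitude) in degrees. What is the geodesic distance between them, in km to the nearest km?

14029 km

In radians: φ₁ = 0.3504, φ₂ = -0.0914, Δλ = 126.535° = 2.2085 rad.
Haversine: a = sin²(Δφ/2) + cos φ₁ cos φ₂ sin²(Δλ/2) = 0.0480 + (0.9392)(0.9958)(0.7977) = 0.79406.
Central angle c = 2·arcsin(√a) = 2.19953 rad.
Distance = R·c = 6378.14 × 2.1995 ≈ 14029 km.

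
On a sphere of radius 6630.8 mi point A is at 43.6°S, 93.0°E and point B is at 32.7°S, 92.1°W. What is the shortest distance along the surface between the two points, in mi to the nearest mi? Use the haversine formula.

With latitudes φ₁ = -43.600°, φ₂ = -32.700° and longitude difference Δλ = 174.900°:
Haversine: a = sin²(Δφ/2) + cos φ₁ cos φ₂ sin²(Δλ/2) = 0.0090 + (0.7242)(0.8415)(0.9980) = 0.61721.
Central angle c = 2·arcsin(√a) = 1.80742 rad.
Distance = R·c = 6630.8 × 1.8074 ≈ 11985 mi.

11985 mi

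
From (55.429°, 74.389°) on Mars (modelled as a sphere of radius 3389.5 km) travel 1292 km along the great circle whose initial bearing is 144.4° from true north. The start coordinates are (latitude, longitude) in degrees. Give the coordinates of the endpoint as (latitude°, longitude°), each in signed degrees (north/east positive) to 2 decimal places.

Angular distance δ = d/R = 1292/3389.5 = 0.38118 rad; initial bearing θ = 2.5203 rad.
sin φ₂ = sin φ₁ cos δ + cos φ₁ sin δ cos θ = (0.8234)(0.9282) + (0.5674)(0.3720)(-0.8131) = 0.5927, so φ₂ = 36.35°.
Δλ = atan2(sin θ sin δ cos φ₁, cos δ − sin φ₁ sin φ₂) = atan2(0.1229, 0.4402) = 15.597°.
λ₂ = 74.389° + 15.597° = 89.99°.

36.35°, 89.99°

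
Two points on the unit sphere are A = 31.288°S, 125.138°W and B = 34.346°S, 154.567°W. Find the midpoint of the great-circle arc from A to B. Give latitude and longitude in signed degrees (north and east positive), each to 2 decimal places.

-33.69°, -139.59°

The central angle between A and B is δ = 0.4334 rad.
With f = 0.5, the slerp weights are sin((1−f)δ)/sin δ = 0.5120 and sin(fδ)/sin δ = 0.5120.
Weighted sum of the unit vectors: (0.5120)·(-0.4918,-0.6988,-0.5193) + (0.5120)·(-0.7456,-0.3546,-0.5642) = (-0.6336, -0.5393, -0.5547).
Converting back: φ = atan2(z, √(x²+y²)) = -33.69°, λ = atan2(y, x) = -139.59°.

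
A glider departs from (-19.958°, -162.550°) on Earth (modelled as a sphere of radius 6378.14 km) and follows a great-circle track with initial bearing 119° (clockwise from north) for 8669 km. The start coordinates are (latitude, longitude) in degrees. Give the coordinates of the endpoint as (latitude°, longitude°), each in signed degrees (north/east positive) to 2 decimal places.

-31.15°, -74.94°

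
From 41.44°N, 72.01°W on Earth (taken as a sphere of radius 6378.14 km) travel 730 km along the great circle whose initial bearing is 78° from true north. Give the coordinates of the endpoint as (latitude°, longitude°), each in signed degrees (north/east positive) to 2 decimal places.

Angular distance δ = d/R = 730/6378.14 = 0.11445 rad; initial bearing θ = 1.3614 rad.
sin φ₂ = sin φ₁ cos δ + cos φ₁ sin δ cos θ = (0.6618)(0.9935) + (0.7496)(0.1142)(0.2079) = 0.6753, so φ₂ = 42.48°.
Δλ = atan2(sin θ sin δ cos φ₁, cos δ − sin φ₁ sin φ₂) = atan2(0.0837, 0.5465) = 8.712°.
λ₂ = -72.010° + 8.712° = -63.30°.

42.48°, -63.30°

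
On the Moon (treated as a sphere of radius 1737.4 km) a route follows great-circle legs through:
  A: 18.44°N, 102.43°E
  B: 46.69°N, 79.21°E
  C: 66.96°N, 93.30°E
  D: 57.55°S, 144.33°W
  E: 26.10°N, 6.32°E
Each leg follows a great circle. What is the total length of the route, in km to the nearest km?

10634 km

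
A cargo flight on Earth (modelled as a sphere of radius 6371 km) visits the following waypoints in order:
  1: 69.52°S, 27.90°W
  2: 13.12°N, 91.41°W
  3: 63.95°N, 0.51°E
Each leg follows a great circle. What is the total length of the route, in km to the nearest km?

19186 km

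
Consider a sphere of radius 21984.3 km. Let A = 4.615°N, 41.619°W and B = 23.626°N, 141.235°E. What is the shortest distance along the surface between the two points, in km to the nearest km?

Let φ₁ = 0.0805 rad, φ₂ = 0.4124 rad, and Δλ = -3.0918 rad.
Haversine: a = sin²(Δφ/2) + cos φ₁ cos φ₂ sin²(Δλ/2) = 0.0273 + (0.9968)(0.9162)(0.9994) = 0.93992.
Central angle c = 2·arcsin(√a) = 2.64631 rad.
Distance = R·c = 21984.3 × 2.6463 ≈ 58177 km.

58177 km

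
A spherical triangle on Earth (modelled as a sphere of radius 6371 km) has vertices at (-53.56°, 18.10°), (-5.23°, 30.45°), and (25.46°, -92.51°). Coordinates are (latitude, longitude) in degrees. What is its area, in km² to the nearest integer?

65602545 km²

Side lengths (central angles): a = 2.1275, b = 2.1348, c = 0.8617 rad; semiperimeter s = 2.5620.
By l'Huilier's theorem, tan(E/4) = √[tan(s/2) tan((s−a)/2) tan((s−b)/2) tan((s−c)/2)], giving spherical excess E = 1.6162 rad.
Area = E·R² = 1.6162 × (6371)² ≈ 65602545 km².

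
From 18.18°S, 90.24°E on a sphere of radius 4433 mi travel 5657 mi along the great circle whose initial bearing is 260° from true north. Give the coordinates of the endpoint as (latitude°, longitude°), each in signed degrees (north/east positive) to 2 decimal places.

-14.39°, 13.62°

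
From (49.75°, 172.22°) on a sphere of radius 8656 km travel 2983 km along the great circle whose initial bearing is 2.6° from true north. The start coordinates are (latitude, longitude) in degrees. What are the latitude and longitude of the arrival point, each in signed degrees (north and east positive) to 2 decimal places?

Angular distance δ = d/R = 2983/8656 = 0.34462 rad; initial bearing θ = 0.0454 rad.
sin φ₂ = sin φ₁ cos δ + cos φ₁ sin δ cos θ = (0.7632)(0.9412) + (0.6461)(0.3378)(0.9990) = 0.9364, so φ₂ = 69.46°.
Δλ = atan2(sin θ sin δ cos φ₁, cos δ − sin φ₁ sin φ₂) = atan2(0.0099, 0.2265) = 2.503°.
λ₂ = 172.220° + 2.503° = 174.72°.

69.46°, 174.72°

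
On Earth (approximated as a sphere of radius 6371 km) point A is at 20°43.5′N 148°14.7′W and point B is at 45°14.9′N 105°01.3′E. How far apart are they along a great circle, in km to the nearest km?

With latitudes φ₁ = 20.725°, φ₂ = 45.248° and longitude difference Δλ = -106.733°:
Haversine: a = sin²(Δφ/2) + cos φ₁ cos φ₂ sin²(Δλ/2) = 0.0451 + (0.9353)(0.7040)(0.6440) = 0.46914.
Central angle c = 2·arcsin(√a) = 1.50903 rad.
Distance = R·c = 6371 × 1.5090 ≈ 9614 km.

9614 km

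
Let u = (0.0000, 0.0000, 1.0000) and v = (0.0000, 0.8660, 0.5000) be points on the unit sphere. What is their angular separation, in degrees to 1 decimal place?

60.0°

u·v = 0.5000; |u| = 1.0000, |v| = 1.0000.
cos θ = (u·v)/(|u||v|) = 0.5000, so θ = 60.0°.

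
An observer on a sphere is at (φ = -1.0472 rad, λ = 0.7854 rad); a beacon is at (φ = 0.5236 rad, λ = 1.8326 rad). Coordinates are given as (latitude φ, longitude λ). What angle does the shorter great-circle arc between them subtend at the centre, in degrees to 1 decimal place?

102.5°

Let φ₁ = -1.0472 rad, φ₂ = 0.5236 rad, and Δλ = 1.0472 rad.
Haversine: a = sin²(Δφ/2) + cos φ₁ cos φ₂ sin²(Δλ/2) = 0.5000 + (0.5000)(0.8660)(0.2500) = 0.60825.
Central angle c = 2·arcsin(√a) = 1.78903 rad.
So the angular separation is 102.5°.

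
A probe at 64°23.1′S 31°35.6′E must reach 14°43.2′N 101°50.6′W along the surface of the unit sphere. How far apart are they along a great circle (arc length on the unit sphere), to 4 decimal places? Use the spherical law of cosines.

2.1137

Let φ₁ = -1.1237 rad, φ₂ = 0.2569 rad, and Δλ = -2.3289 rad.
cos c = sin φ₁ sin φ₂ + cos φ₁ cos φ₂ cos Δλ = (-0.9017)(0.2541) + (0.4323)(0.9672)(-0.6876) = -0.51661,
so c = arccos(-0.51661) = 2.11368 rad.
On the unit sphere the arc length equals the central angle: 2.1137.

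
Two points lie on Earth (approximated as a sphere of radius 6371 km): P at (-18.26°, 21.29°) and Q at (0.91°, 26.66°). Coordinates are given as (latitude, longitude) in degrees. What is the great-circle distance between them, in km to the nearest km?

2211 km

With latitudes φ₁ = -18.260°, φ₂ = 0.910° and longitude difference Δλ = 5.370°:
Haversine: a = sin²(Δφ/2) + cos φ₁ cos φ₂ sin²(Δλ/2) = 0.0277 + (0.9496)(0.9999)(0.0022) = 0.02981.
Central angle c = 2·arcsin(√a) = 0.34705 rad.
Distance = R·c = 6371 × 0.3470 ≈ 2211 km.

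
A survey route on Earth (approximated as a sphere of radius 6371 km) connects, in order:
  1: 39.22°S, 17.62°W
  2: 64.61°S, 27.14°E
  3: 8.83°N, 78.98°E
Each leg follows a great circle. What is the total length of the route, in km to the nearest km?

13245 km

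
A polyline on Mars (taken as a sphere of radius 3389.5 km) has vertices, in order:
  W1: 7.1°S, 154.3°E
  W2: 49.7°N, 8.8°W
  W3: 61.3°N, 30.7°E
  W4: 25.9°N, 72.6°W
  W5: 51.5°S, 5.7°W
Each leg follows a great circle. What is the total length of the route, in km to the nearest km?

19541 km

Leg W1→W2: central angle 2.3580 rad, distance 7992.4 km.
Leg W2→W3: central angle 0.4308 rad, distance 1460.1 km.
Leg W3→W4: central angle 1.2831 rad, distance 4349.0 km.
Leg W4→W5: central angle 1.6932 rad, distance 5739.2 km.
Total: 7992.4 + 1460.1 + 4349.0 + 5739.2 ≈ 19541 km.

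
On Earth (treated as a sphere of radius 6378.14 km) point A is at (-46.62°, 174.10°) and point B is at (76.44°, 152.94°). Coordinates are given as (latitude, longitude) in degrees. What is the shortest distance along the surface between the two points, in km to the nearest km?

13782 km

In radians: φ₁ = -0.8137, φ₂ = 1.3341, Δλ = -21.160° = -0.3693 rad.
cos c = sin φ₁ sin φ₂ + cos φ₁ cos φ₂ cos Δλ = (-0.7268)(0.9721) + (0.6868)(0.2345)(0.9326) = -0.55637,
so c = arccos(-0.55637) = 2.16081 rad.
Distance = R·c = 6378.14 × 2.1608 ≈ 13782 km.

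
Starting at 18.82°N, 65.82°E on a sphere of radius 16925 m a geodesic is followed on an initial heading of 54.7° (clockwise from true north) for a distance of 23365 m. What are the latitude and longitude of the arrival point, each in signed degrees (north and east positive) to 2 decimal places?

36.73°, 156.11°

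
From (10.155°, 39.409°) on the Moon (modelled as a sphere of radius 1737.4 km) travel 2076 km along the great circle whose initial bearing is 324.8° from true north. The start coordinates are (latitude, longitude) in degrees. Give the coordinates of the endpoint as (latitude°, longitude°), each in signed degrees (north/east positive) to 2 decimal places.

Angular distance δ = d/R = 2076/1737.4 = 1.19489 rad; initial bearing θ = 5.6688 rad.
sin φ₂ = sin φ₁ cos δ + cos φ₁ sin δ cos θ = (0.1763)(0.3671) + (0.9843)(0.9302)(0.8171) = 0.8129, so φ₂ = 54.38°.
Δλ = atan2(sin θ sin δ cos φ₁, cos δ − sin φ₁ sin φ₂) = atan2(-0.5278, 0.2238) = -67.022°.
λ₂ = 39.409° − 67.022° = -27.61°.

54.38°, -27.61°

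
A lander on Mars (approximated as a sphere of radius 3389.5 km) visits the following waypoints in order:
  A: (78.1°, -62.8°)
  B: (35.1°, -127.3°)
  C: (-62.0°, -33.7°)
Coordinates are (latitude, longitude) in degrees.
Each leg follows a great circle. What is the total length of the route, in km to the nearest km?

Leg A→B: central angle 0.8824 rad, distance 2991.0 km.
Leg B→C: central angle 2.1315 rad, distance 7224.9 km.
Total: 2991.0 + 7224.9 ≈ 10216 km.

10216 km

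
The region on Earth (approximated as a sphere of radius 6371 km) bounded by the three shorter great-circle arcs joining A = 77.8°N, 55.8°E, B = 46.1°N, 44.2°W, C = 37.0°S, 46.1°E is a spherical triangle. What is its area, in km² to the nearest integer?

Side lengths (central angles): a = 2.0225, b = 2.0063, c = 0.8246 rad; semiperimeter s = 2.4267.
By l'Huilier's theorem, tan(E/4) = √[tan(s/2) tan((s−a)/2) tan((s−b)/2) tan((s−c)/2)], giving spherical excess E = 1.3379 rad.
Area = E·R² = 1.3379 × (6371)² ≈ 54305433 km².

54305433 km²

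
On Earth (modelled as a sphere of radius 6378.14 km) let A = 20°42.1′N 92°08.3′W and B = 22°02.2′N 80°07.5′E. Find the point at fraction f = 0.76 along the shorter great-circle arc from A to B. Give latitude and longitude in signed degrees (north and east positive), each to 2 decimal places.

53.98°, 70.41°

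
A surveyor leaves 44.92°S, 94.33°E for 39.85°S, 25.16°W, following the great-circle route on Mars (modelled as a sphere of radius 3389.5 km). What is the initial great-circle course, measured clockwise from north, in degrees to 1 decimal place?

222.8°

With φ₁ = -0.7840, φ₂ = -0.6955, Δλ = -2.0855 rad, the forward-azimuth formula gives
θ = atan2( sin Δλ cos φ₂ , cos φ₁ sin φ₂ − sin φ₁ cos φ₂ cos Δλ ) = atan2(-0.6683, -0.7206) = -137.16°.
Adding 360° brings this into [0°, 360°): 222.8°.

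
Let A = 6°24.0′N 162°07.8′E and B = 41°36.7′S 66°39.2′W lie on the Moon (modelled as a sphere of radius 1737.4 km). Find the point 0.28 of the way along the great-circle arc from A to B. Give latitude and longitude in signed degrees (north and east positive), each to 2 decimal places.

-18.90°, -173.62°

Central angle δ = 2.1695 rad. Interpolating on the sphere with fraction f = 0.28:
P = [sin((1−f)δ)·A + sin(fδ)·B] / sin δ = 1.2105·A + 0.6910·B in Cartesian coordinates,
giving P = (-0.9402, -0.1052, -0.3239), i.e. latitude -18.90°, longitude -173.62°.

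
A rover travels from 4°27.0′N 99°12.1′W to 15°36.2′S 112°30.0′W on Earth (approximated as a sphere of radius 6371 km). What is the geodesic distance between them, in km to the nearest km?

2667 km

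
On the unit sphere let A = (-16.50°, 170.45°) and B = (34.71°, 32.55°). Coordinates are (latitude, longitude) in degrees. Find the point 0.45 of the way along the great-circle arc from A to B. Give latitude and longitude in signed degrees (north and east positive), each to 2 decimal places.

20.06°, 119.16°

Central angle δ = 2.4136 rad. Interpolating on the sphere with fraction f = 0.45:
P = [sin((1−f)δ)·A + sin(fδ)·B] / sin δ = 1.4587·A + 1.3299·B in Cartesian coordinates,
giving P = (-0.4578, 0.8203, 0.3430), i.e. latitude 20.06°, longitude 119.16°.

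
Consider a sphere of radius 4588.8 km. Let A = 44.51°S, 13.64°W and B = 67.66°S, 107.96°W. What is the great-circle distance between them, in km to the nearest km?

4092 km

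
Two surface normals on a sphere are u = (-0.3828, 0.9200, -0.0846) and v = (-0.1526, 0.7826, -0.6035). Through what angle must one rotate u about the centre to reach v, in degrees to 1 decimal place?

u·v = 0.8295; |u| = 1.0000, |v| = 1.0000.
cos θ = (u·v)/(|u||v|) = 0.8294, so θ = 34.0°.

34.0°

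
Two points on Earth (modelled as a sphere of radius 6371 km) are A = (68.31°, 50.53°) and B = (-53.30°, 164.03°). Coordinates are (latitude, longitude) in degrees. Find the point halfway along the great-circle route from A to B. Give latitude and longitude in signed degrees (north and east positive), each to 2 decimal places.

12.74°, 127.06°

Central angle δ = 2.5554 rad. Interpolating on the sphere with fraction f = 0.5:
P = [sin((1−f)δ)·A + sin(fδ)·B] / sin δ = 1.7307·A + 1.7307·B in Cartesian coordinates,
giving P = (-0.5878, 0.7784, 0.2205), i.e. latitude 12.74°, longitude 127.06°.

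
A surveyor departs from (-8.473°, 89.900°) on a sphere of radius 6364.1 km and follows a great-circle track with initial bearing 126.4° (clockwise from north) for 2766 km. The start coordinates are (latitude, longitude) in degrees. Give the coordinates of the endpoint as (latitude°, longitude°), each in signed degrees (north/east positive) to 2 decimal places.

-22.38°, 111.40°

Angular distance δ = d/R = 2766/6364.1 = 0.43463 rad; initial bearing θ = 2.2061 rad.
sin φ₂ = sin φ₁ cos δ + cos φ₁ sin δ cos θ = (-0.1473)(0.9070) + (0.9891)(0.4211)(-0.5934) = -0.3808, so φ₂ = -22.38°.
Δλ = atan2(sin θ sin δ cos φ₁, cos δ − sin φ₁ sin φ₂) = atan2(0.3352, 0.8509) = 21.502°.
λ₂ = 89.900° + 21.502° = 111.40°.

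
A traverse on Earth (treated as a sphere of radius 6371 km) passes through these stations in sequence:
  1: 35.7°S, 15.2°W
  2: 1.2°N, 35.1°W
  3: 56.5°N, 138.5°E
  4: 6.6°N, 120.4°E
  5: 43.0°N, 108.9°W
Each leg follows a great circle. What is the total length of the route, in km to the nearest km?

36535 km

Leg 1→2: central angle 0.7209 rad, distance 4592.9 km.
Leg 2→3: central angle 2.1305 rad, distance 13573.3 km.
Leg 3→4: central angle 0.9059 rad, distance 5771.4 km.
Leg 4→5: central angle 1.9773 rad, distance 12597.1 km.
Total: 4592.9 + 13573.3 + 5771.4 + 12597.1 ≈ 36535 km.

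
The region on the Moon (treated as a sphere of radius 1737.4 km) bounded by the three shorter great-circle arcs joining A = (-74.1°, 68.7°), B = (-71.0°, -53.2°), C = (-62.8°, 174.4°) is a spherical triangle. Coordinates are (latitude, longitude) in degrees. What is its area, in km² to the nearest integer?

Side lengths (central angles): a = 0.7368, b = 0.6068, c = 0.5312 rad; semiperimeter s = 0.9374.
By l'Huilier's theorem, tan(E/4) = √[tan(s/2) tan((s−a)/2) tan((s−b)/2) tan((s−c)/2)], giving spherical excess E = 0.1672 rad.
Area = E·R² = 0.1672 × (1737.4)² ≈ 504847 km².

504847 km²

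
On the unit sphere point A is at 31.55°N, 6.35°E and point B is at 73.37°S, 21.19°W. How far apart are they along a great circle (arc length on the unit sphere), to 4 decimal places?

1.8599

In radians: φ₁ = 0.5507, φ₂ = -1.2805, Δλ = -27.540° = -0.4807 rad.
Haversine: a = sin²(Δφ/2) + cos φ₁ cos φ₂ sin²(Δλ/2) = 0.6287 + (0.8522)(0.2862)(0.0567) = 0.64255.
Central angle c = 2·arcsin(√a) = 1.85991 rad.
On the unit sphere the arc length equals the central angle: 1.8599.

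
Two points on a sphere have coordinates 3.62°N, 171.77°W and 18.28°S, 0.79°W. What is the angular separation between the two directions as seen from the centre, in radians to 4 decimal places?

With latitudes φ₁ = 3.620°, φ₂ = -18.280° and longitude difference Δλ = 170.980°:
Haversine: a = sin²(Δφ/2) + cos φ₁ cos φ₂ sin²(Δλ/2) = 0.0361 + (0.9980)(0.9495)(0.9938) = 0.97786.
Central angle c = 2·arcsin(√a) = 2.84291 rad.
So the angular separation is 2.8429 rad.

2.8429 rad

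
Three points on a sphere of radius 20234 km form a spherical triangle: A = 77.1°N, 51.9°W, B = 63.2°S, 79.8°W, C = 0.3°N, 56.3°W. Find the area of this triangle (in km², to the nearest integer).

Side lengths (central angles): a = 1.1497, b = 1.3411, c = 2.4672 rad; semiperimeter s = 2.4790.
By l'Huilier's theorem, tan(E/4) = √[tan(s/2) tan((s−a)/2) tan((s−b)/2) tan((s−c)/2)], giving spherical excess E = 0.3692 rad.
Area = E·R² = 0.3692 × (20234)² ≈ 151145048 km².

151145048 km²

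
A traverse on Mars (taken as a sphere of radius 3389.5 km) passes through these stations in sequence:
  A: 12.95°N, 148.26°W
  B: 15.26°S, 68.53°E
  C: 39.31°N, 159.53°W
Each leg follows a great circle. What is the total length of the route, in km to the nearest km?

16329 km

Leg A→B: central angle 2.5183 rad, distance 8535.6 km.
Leg B→C: central angle 2.2991 rad, distance 7792.9 km.
Total: 8535.6 + 7792.9 ≈ 16329 km.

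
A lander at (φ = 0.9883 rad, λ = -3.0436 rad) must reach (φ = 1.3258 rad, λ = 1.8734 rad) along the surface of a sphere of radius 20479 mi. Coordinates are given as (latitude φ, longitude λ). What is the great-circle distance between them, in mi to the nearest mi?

With latitudes φ₁ = 56.625°, φ₂ = 75.963° and longitude difference Δλ = -78.277°:
Haversine: a = sin²(Δφ/2) + cos φ₁ cos φ₂ sin²(Δλ/2) = 0.0282 + (0.5501)(0.2426)(0.3984) = 0.08137.
Central angle c = 2·arcsin(√a) = 0.57853 rad.
Distance = R·c = 20479 × 0.5785 ≈ 11848 mi.

11848 mi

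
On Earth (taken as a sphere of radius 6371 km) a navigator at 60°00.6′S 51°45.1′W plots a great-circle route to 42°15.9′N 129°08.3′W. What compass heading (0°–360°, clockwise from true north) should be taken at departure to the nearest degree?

303°

With φ₁ = -1.0474, φ₂ = 0.7377, Δλ = -1.3507 rad, the forward-azimuth formula gives
θ = atan2( sin Δλ cos φ₂ , cos φ₁ sin φ₂ − sin φ₁ cos φ₂ cos Δλ ) = atan2(-0.7222, 0.4761) = -56.60°.
Adding 360° brings this into [0°, 360°): 303°.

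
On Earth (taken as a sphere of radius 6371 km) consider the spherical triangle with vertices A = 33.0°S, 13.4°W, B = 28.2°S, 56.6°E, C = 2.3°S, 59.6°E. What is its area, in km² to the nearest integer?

Side lengths (central angles): a = 0.4548, b = 1.3007, c = 1.0354 rad; semiperimeter s = 1.3954.
By l'Huilier's theorem, tan(E/4) = √[tan(s/2) tan((s−a)/2) tan((s−b)/2) tan((s−c)/2)], giving spherical excess E = 0.2423 rad.
Area = E·R² = 0.2423 × (6371)² ≈ 9834890 km².

9834890 km²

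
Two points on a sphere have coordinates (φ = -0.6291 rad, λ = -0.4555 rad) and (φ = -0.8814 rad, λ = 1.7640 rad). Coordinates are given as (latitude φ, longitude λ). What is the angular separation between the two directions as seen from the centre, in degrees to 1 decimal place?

81.8°

In radians: φ₁ = -0.6291, φ₂ = -0.8814, Δλ = 127.168° = 2.2195 rad.
cos c = sin φ₁ sin φ₂ + cos φ₁ cos φ₂ cos Δλ = (-0.5884)(-0.7716) + (0.8086)(0.6361)(-0.6042) = 0.14332,
so c = arccos(0.14332) = 1.42698 rad.
So the angular separation is 81.8°.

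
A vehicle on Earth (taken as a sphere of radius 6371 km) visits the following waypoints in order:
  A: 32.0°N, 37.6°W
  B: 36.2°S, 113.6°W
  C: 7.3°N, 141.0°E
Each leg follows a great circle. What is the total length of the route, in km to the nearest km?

22816 km

Leg A→B: central angle 1.7188 rad, distance 10950.2 km.
Leg B→C: central angle 1.8625 rad, distance 11866.1 km.
Total: 10950.2 + 11866.1 ≈ 22816 km.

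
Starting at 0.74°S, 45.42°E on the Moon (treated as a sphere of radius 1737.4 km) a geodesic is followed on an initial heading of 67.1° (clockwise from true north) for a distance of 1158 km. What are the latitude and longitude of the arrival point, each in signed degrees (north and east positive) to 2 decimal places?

Angular distance δ = d/R = 1158/1737.4 = 0.66651 rad; initial bearing θ = 1.1711 rad.
sin φ₂ = sin φ₁ cos δ + cos φ₁ sin δ cos θ = (-0.0129)(0.7860) + (0.9999)(0.6182)(0.3891) = 0.2304, so φ₂ = 13.32°.
Δλ = atan2(sin θ sin δ cos φ₁, cos δ − sin φ₁ sin φ₂) = atan2(0.5695, 0.7890) = 35.822°.
λ₂ = 45.420° + 35.822° = 81.24°.

13.32°, 81.24°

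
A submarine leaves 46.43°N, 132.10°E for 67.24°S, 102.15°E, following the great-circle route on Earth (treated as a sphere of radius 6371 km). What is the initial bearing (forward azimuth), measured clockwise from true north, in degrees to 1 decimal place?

192.4°

With φ₁ = 0.8104, φ₂ = -1.1736, Δλ = -0.5227 rad, the forward-azimuth formula gives
θ = atan2( sin Δλ cos φ₂ , cos φ₁ sin φ₂ − sin φ₁ cos φ₂ cos Δλ ) = atan2(-0.1931, -0.8784) = -167.60°.
Adding 360° brings this into [0°, 360°): 192.4°.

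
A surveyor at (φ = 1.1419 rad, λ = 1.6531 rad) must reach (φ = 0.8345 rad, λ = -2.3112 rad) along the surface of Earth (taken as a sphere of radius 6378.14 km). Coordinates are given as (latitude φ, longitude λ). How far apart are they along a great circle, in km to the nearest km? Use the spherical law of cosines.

With latitudes φ₁ = 65.426°, φ₂ = 47.813° and longitude difference Δλ = 132.862°:
cos c = sin φ₁ sin φ₂ + cos φ₁ cos φ₂ cos Δλ = (0.9094)(0.7410) + (0.4159)(0.6715)(-0.6802) = 0.48387,
so c = arccos(0.48387) = 1.06572 rad.
Distance = R·c = 6378.14 × 1.0657 ≈ 6797 km.

6797 km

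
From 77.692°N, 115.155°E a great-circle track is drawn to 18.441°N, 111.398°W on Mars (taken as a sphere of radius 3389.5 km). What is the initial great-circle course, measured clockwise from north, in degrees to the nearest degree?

44°

With φ₁ = 1.3560, φ₂ = 0.3219, Δλ = 2.3291 rad, the forward-azimuth formula gives
θ = atan2( sin Δλ cos φ₂ , cos φ₁ sin φ₂ − sin φ₁ cos φ₂ cos Δλ ) = atan2(0.6887, 0.7048) = 44.34°.
So the initial bearing is 44°.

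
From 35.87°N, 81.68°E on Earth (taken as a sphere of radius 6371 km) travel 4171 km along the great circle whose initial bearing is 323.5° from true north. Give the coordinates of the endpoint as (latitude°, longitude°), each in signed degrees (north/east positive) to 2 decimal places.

59.48°, 36.19°

Angular distance δ = d/R = 4171/6371 = 0.65469 rad; initial bearing θ = 5.6461 rad.
sin φ₂ = sin φ₁ cos δ + cos φ₁ sin δ cos θ = (0.5859)(0.7932) + (0.8103)(0.6089)(0.8039) = 0.8614, so φ₂ = 59.48°.
Δλ = atan2(sin θ sin δ cos φ₁, cos δ − sin φ₁ sin φ₂) = atan2(-0.2935, 0.2885) = -45.495°.
λ₂ = 81.680° − 45.495° = 36.19°.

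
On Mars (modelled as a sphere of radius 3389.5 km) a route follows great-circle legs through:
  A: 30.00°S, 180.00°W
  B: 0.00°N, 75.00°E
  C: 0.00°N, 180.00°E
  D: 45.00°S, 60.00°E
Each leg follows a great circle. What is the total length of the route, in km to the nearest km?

Leg A→B: central angle 1.7969 rad, distance 6090.5 km.
Leg B→C: central angle 1.8326 rad, distance 6211.6 km.
Leg C→D: central angle 1.9322 rad, distance 6549.1 km.
Total: 6090.5 + 6211.6 + 6549.1 ≈ 18851 km.

18851 km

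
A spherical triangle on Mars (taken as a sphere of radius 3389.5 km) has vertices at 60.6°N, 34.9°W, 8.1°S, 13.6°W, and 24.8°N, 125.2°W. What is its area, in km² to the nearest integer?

Side lengths (central angles): a = 1.9714, b = 1.1992, c = 1.2344 rad; semiperimeter s = 2.2025.
By l'Huilier's theorem, tan(E/4) = √[tan(s/2) tan((s−a)/2) tan((s−b)/2) tan((s−c)/2)], giving spherical excess E = 1.0056 rad.
Area = E·R² = 1.0056 × (3389.5)² ≈ 11553604 km².

11553604 km²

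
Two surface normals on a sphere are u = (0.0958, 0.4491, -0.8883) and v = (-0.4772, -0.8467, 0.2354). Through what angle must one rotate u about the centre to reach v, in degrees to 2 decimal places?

129.43°

u·v = -0.6351; |u| = 1.0000, |v| = 1.0000.
cos θ = (u·v)/(|u||v|) = -0.6351, so θ = 129.43°.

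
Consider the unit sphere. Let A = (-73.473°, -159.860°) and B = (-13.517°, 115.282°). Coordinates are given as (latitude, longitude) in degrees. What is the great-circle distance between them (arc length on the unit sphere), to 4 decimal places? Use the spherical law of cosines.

With latitudes φ₁ = -73.473°, φ₂ = -13.517° and longitude difference Δλ = -84.858°:
cos c = sin φ₁ sin φ₂ + cos φ₁ cos φ₂ cos Δλ = (-0.9587)(-0.2337) + (0.2845)(0.9723)(0.0896) = 0.24887,
so c = arccos(0.24887) = 1.31929 rad.
On the unit sphere the arc length equals the central angle: 1.3193.

1.3193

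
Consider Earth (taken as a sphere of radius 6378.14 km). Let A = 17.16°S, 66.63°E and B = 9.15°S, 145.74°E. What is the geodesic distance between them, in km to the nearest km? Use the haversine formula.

In radians: φ₁ = -0.2995, φ₂ = -0.1597, Δλ = 79.110° = 1.3807 rad.
Haversine: a = sin²(Δφ/2) + cos φ₁ cos φ₂ sin²(Δλ/2) = 0.0049 + (0.9555)(0.9873)(0.4055) = 0.38743.
Central angle c = 2·arcsin(√a) = 1.34372 rad.
Distance = R·c = 6378.14 × 1.3437 ≈ 8570 km.

8570 km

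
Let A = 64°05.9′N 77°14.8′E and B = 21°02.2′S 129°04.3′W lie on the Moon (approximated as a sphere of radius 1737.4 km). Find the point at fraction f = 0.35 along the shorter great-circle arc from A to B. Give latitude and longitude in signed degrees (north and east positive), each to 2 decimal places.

The central angle between A and B is δ = 2.3300 rad.
With f = 0.35, the slerp weights are sin((1−f)δ)/sin δ = 1.3764 and sin(fδ)/sin δ = 1.0037.
Weighted sum of the unit vectors: (1.3764)·(0.0964,0.4261,0.8995) + (1.0037)·(-0.5883,-0.7246,-0.3590) = (-0.4577, -0.1409, 0.8779).
Converting back: φ = atan2(z, √(x²+y²)) = 61.38°, λ = atan2(y, x) = -162.89°.

61.38°, -162.89°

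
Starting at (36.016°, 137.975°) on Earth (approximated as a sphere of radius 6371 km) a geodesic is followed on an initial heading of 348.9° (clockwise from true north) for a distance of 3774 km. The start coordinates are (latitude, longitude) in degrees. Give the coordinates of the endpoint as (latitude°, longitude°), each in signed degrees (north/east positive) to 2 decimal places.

Angular distance δ = d/R = 3774/6371 = 0.59237 rad; initial bearing θ = 6.0895 rad.
sin φ₂ = sin φ₁ cos δ + cos φ₁ sin δ cos θ = (0.5880)(0.8296) + (0.8089)(0.5583)(0.9813) = 0.9310, so φ₂ = 68.59°.
Δλ = atan2(sin θ sin δ cos φ₁, cos δ − sin φ₁ sin φ₂) = atan2(-0.0869, 0.2822) = -17.124°.
λ₂ = 137.975° − 17.124° = 120.85°.

68.59°, 120.85°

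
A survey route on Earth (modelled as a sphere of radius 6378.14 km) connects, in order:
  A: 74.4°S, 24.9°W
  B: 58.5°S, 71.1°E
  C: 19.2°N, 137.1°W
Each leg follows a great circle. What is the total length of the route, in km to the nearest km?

19136 km

Leg A→B: central angle 0.6325 rad, distance 4034.3 km.
Leg B→C: central angle 2.3678 rad, distance 15102.2 km.
Total: 4034.3 + 15102.2 ≈ 19136 km.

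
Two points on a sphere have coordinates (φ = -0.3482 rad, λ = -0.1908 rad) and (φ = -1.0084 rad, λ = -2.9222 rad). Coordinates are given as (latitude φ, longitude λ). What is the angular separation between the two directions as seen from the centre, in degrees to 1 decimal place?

With latitudes φ₁ = -19.950°, φ₂ = -57.777° and longitude difference Δλ = -156.498°:
Haversine: a = sin²(Δφ/2) + cos φ₁ cos φ₂ sin²(Δλ/2) = 0.1051 + (0.9400)(0.5332)(0.9585) = 0.58549.
Central angle c = 2·arcsin(√a) = 1.74262 rad.
So the angular separation is 99.8°.

99.8°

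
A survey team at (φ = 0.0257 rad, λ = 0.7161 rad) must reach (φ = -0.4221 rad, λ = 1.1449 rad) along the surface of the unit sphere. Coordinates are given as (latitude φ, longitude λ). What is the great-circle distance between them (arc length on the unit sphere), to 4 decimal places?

0.6114

With latitudes φ₁ = 1.473°, φ₂ = -24.185° and longitude difference Δλ = 24.568°:
Haversine: a = sin²(Δφ/2) + cos φ₁ cos φ₂ sin²(Δλ/2) = 0.0493 + (0.9997)(0.9122)(0.0453) = 0.09058.
Central angle c = 2·arcsin(√a) = 0.61141 rad.
On the unit sphere the arc length equals the central angle: 0.6114.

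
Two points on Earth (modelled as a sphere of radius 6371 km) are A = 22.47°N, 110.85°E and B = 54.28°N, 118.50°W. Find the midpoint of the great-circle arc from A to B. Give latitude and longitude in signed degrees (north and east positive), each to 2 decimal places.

Central angle δ = 1.6120 rad. Interpolating on the sphere with fraction f = 0.5:
P = [sin((1−f)δ)·A + sin(fδ)·B] / sin δ = 0.7221·A + 0.7221·B in Cartesian coordinates,
giving P = (-0.4387, 0.2531, 0.8623), i.e. latitude 59.57°, longitude 150.02°.

59.57°, 150.02°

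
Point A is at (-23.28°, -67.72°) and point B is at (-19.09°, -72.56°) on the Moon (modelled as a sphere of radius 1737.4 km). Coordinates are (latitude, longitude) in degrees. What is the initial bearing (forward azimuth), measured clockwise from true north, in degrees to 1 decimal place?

With φ₁ = -0.4063, φ₂ = -0.3332, Δλ = -0.0845 rad, the forward-azimuth formula gives
θ = atan2( sin Δλ cos φ₂ , cos φ₁ sin φ₂ − sin φ₁ cos φ₂ cos Δλ ) = atan2(-0.0797, 0.0717) = -48.02°.
Adding 360° brings this into [0°, 360°): 312.0°.

312.0°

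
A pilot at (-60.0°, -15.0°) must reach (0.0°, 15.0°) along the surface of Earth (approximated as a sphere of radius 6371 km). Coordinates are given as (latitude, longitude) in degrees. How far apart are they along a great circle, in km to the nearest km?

Let φ₁ = -1.0472 rad, φ₂ = 0.0000 rad, and Δλ = 0.5236 rad.
cos c = sin φ₁ sin φ₂ + cos φ₁ cos φ₂ cos Δλ = (-0.8660)(0.0000) + (0.5000)(1.0000)(0.8660) = 0.43301,
so c = arccos(0.43301) = 1.12296 rad.
Distance = R·c = 6371 × 1.1230 ≈ 7154 km.

7154 km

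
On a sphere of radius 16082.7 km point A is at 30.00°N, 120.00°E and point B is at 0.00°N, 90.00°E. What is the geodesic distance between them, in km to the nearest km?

11624 km

With latitudes φ₁ = 30.000°, φ₂ = 0.000° and longitude difference Δλ = -30.000°:
cos c = sin φ₁ sin φ₂ + cos φ₁ cos φ₂ cos Δλ = (0.5000)(0.0000) + (0.8660)(1.0000)(0.8660) = 0.75000,
so c = arccos(0.75000) = 0.72273 rad.
Distance = R·c = 16082.7 × 0.7227 ≈ 11624 km.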